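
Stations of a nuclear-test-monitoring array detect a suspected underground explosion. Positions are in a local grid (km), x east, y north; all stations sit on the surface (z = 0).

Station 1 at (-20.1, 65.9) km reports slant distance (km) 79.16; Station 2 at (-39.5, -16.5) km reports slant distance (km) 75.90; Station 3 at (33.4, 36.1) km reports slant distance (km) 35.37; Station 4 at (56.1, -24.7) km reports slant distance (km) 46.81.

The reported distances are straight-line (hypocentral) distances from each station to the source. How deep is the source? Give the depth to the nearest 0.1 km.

Each station gives a sphere (x−x_i)² + (y−y_i)² + z² = d_i² (stations at z=0).
Subtracting the Station 1 sphere from Station 2 and Station 3: z² cancels, leaving linear equations in x and y:
-38.8 x − 164.8 y = -2408.82
107.0 x − 59.6 y = 2687.22
Solving: x ≈ 29.400, y ≈ 7.695 km (keep extra digits for the depth step; rounded: 29.4, 7.7).
Then from the Station 1 sphere: z² = 79.16² − (x + 20.1)² − (y − 65.9)² with x = 29.400, y = 7.695, so z ≈ 20.694 ≈ 20.7 km.

z ≈ 20.7 km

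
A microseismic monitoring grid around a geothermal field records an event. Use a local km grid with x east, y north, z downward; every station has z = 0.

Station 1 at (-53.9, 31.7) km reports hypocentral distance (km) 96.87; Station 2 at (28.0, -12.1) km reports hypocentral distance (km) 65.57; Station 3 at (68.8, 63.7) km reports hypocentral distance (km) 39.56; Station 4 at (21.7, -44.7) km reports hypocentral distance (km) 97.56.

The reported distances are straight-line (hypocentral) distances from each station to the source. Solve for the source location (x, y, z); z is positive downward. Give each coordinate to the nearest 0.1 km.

(39.0, 48.9, 21.4)

Each station gives a sphere (x−x_i)² + (y−y_i)² + z² = d_i² (stations at z=0).
Subtracting the Station 1 sphere from Station 2 and Station 3: z² cancels, leaving linear equations in x and y:
163.8 x − 87.6 y = 2104.68
245.4 x + 64.0 y = 12699.83
Solving: x ≈ 38.999, y ≈ 48.897 km (keep extra digits for the depth step; rounded: 39.0, 48.9).
Then from the Station 1 sphere: z² = 96.87² − (x + 53.9)² − (y − 31.7)² with x = 38.999, y = 48.897, so z ≈ 21.397 ≈ 21.4 km.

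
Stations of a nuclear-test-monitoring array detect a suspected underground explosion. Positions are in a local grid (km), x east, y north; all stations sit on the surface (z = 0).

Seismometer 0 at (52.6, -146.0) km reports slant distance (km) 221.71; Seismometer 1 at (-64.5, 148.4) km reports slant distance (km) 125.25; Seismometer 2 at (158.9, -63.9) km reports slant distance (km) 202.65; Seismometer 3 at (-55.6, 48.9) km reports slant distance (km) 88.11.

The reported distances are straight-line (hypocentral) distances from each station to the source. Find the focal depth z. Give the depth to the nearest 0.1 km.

Each station gives a sphere (x−x_i)² + (y−y_i)² + z² = d_i² (stations at z=0).
Subtracting the Seismometer 0 sphere from Seismometer 1 and Seismometer 2: z² cancels, leaving linear equations in x and y:
-234.2 x + 588.8 y = 35567.81
212.6 x + 164.2 y = 13337.96
Solving: x ≈ 12.303, y ≈ 65.301 km (keep extra digits for the depth step; rounded: 12.3, 65.3).
Then from the Seismometer 0 sphere: z² = 221.71² − (x − 52.6)² − (y + 146.0)² with x = 12.303, y = 65.301, so z ≈ 53.697 ≈ 53.7 km.
Check against Seismometer 3 (with the unrounded solution): distance 88.11 ≈ 88.11 km. ✓

53.7 km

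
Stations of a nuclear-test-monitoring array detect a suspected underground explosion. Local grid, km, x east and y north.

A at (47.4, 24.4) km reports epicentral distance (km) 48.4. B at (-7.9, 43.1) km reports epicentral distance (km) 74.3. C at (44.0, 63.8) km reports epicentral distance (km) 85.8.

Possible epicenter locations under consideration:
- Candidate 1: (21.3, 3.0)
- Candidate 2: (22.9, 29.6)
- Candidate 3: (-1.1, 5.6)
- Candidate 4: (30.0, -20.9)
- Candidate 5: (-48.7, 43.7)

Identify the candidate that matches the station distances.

For each candidate, compare |candidate − station| to the reported distance:
Candidate 1: residuals A 14.6, B 24.7, C 20.9 → max 24.7 km
Candidate 2: residuals A 23.4, B 40.7, C 45.6 → max 45.6 km
Candidate 3: residuals A 3.6, B 36.2, C 12.2 → max 36.2 km
Candidate 4: residuals A 0.1, B 0.1, C 0.0 → max 0.1 km
Candidate 5: residuals A 49.6, B 33.5, C 9.1 → max 49.6 km
Only Candidate 4 has all residuals ≈ 0.

Candidate 4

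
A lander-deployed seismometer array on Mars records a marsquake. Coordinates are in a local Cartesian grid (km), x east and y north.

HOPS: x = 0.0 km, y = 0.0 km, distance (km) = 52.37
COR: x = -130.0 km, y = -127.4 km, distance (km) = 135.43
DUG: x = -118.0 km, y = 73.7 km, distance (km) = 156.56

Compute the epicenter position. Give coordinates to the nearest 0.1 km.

Circle about each station: x² + y² = 52.37²; (x + 130.0)² + (y + 127.4)² = 135.43²; (x + 118.0)² + (y − 73.7)² = 156.56².
Subtracting the HOPS equation from the COR and DUG equations removes the quadratic terms:
-260.0 x − 254.8 y = 17532.09
-236.0 x + 147.4 y = -2412.73
Solving the 2×2 system: x ≈ -20.0, y ≈ -48.4 km.

(-20.0, -48.4)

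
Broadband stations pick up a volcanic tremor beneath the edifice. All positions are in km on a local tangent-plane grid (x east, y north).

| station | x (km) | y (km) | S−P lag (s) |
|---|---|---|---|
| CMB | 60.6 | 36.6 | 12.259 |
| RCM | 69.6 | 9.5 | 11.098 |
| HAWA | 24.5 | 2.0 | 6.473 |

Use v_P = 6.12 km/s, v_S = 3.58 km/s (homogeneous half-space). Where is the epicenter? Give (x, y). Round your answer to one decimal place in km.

x ≈ -12.4 km, y ≈ -39.9 km

Distance from S−P lag: d = Δt · v_P v_S / (v_P − v_S) = Δt · (6.12·3.58)/(6.12−3.58) ≈ 8.6258·Δt.
So d_CMB = 105.74, d_RCM = 95.73, d_HAWA = 55.83 km.
Circle about each station: (x − 60.6)² + (y − 36.6)² = 105.74²; (x − 69.6)² + (y − 9.5)² = 95.73²; (x − 24.5)² + (y − 2.0)² = 55.83².
Subtracting pairs of circle equations eliminates x²+y² and gives linear equations (the radical axes):
18.0 x − 54.2 y = 1939.20
-72.2 x − 69.2 y = 3656.29
Solving the 2×2 system: x ≈ -12.4, y ≈ -39.9 km.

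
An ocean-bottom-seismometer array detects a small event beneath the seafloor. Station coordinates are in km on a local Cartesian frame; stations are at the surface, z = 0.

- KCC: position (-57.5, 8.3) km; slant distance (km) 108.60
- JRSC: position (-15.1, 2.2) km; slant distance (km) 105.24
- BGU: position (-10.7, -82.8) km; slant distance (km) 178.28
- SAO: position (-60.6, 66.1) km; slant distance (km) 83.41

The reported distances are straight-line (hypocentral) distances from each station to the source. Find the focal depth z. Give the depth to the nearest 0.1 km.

Each station gives a sphere (x−x_i)² + (y−y_i)² + z² = d_i² (stations at z=0).
Subtracting the KCC sphere from JRSC and BGU: z² cancels, leaving linear equations in x and y:
84.8 x − 12.2 y = -2423.79
93.6 x − 182.2 y = -16394.61
Solving: x ≈ -16.885, y ≈ 81.307 km (keep extra digits for the depth step; rounded: -16.9, 81.3).
Then from the KCC sphere: z² = 108.60² − (x + 57.5)² − (y − 8.3)² with x = -16.885, y = 81.307, so z ≈ 69.386 ≈ 69.4 km.

69.4 km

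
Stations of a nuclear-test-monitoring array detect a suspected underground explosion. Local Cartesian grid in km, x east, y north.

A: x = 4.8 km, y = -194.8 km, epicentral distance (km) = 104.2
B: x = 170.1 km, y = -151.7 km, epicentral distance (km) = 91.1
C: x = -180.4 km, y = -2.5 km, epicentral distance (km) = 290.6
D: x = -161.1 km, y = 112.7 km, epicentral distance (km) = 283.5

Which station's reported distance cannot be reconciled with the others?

Solve using three stations at a time. Using A, B, C (subtract circle equations pairwise → linear system) gives (x, y) ≈ (82.8, -125.7).
Distances from that point to each station vs reported:
  A: calculated 104.2 vs reported 104.2 → residual 0.0 km
  B: calculated 91.1 vs reported 91.1 → residual 0.0 km
  C: calculated 290.6 vs reported 290.6 → residual 0.0 km
  D: calculated 341.1 vs reported 283.5 → residual 57.6 km
A, B, C are mutually consistent (residuals ≈ 0); D is off by 57.6 km.

D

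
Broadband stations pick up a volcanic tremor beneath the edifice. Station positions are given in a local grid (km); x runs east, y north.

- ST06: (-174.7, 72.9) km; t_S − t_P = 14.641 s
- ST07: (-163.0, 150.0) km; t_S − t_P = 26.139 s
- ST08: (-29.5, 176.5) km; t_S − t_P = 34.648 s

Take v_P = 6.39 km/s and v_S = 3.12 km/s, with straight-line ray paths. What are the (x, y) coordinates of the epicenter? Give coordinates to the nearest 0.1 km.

Distance from S−P lag: d = Δt · v_P v_S / (v_P − v_S) = Δt · (6.39·3.12)/(6.39−3.12) ≈ 6.0969·Δt.
So d_ST06 = 89.26, d_ST07 = 159.37, d_ST08 = 211.24 km.
Circle about each station: (x + 174.7)² + (y − 72.9)² = 89.26²; (x + 163.0)² + (y − 150.0)² = 159.37²; (x + 29.5)² + (y − 176.5)² = 211.24².
Subtracting pairs of circle equations eliminates x²+y² and gives linear equations (the radical axes):
23.4 x + 154.2 y = -4196.95
290.4 x + 207.2 y = -40466.99
Solving the 2×2 system: x ≈ -134.5, y ≈ -6.8 km.
Check against ST06 (with the unrounded x, y): √((x + 174.7)²+(y − 72.9)²) = 89.28 ≈ 89.26 km. ✓

-134.5 km east, -6.8 km north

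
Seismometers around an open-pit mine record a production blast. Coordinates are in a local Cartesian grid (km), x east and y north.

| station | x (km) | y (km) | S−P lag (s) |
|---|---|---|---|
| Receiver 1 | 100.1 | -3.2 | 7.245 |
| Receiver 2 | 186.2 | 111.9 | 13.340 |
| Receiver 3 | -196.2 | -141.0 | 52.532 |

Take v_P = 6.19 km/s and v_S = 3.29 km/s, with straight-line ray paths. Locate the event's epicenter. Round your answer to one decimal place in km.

124.4 km east, 41.5 km north

Distance from S−P lag: d = Δt · v_P v_S / (v_P − v_S) = Δt · (6.19·3.29)/(6.19−3.29) ≈ 7.0224·Δt.
So d_Receiver 1 = 50.88, d_Receiver 2 = 93.68, d_Receiver 3 = 368.90 km.
Circle about each station: (x − 100.1)² + (y + 3.2)² = 50.88²; (x − 186.2)² + (y − 111.9)² = 93.68²; (x + 196.2)² + (y + 141.0)² = 368.90².
Subtracting the Receiver 1 equation from the Receiver 2 and Receiver 3 equations removes the quadratic terms:
172.2 x + 230.2 y = 30974.63
-592.6 x − 275.6 y = -85153.25
Solving the 2×2 system: x ≈ 124.4, y ≈ 41.5 km.
Check against Receiver 1 (with the unrounded x, y): √((x − 100.1)²+(y + 3.2)²) = 50.88 ≈ 50.88 km. ✓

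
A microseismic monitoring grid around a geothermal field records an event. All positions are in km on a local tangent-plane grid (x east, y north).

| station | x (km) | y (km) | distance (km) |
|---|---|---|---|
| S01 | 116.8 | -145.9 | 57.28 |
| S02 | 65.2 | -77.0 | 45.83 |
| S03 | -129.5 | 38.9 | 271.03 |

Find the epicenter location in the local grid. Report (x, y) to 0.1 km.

Circle about each station: (x − 116.8)² + (y + 145.9)² = 57.28²; (x − 65.2)² + (y + 77.0)² = 45.83²; (x + 129.5)² + (y − 38.9)² = 271.03².
Subtracting the S01 equation from the S02 and S03 equations removes the quadratic terms:
-103.2 x + 137.8 y = -23568.40
-492.6 x + 369.6 y = -86821.85
Solving the 2×2 system: x ≈ 109.4, y ≈ -89.1 km.
Check against S01 (with the unrounded x, y): √((x − 116.8)²+(y + 145.9)²) = 57.28 ≈ 57.28 km. ✓

109.4 km east, -89.1 km north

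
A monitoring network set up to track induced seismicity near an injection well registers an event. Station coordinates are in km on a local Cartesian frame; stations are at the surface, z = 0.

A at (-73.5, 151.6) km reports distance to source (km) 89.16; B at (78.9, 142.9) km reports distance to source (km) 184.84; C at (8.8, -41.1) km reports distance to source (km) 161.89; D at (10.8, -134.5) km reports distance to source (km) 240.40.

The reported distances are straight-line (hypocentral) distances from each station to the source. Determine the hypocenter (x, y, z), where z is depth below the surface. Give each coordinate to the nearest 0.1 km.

x ≈ -87.2 km, y ≈ 79.2 km, depth ≈ 50.2 km

Each station gives a sphere (x−x_i)² + (y−y_i)² + z² = d_i² (stations at z=0).
Subtracting the A sphere from B and C: z² cancels, leaving linear equations in x and y:
304.8 x − 17.4 y = -27955.51
164.6 x − 385.4 y = -44877.03
Solving: x ≈ -87.196, y ≈ 79.202 km (keep extra digits for the depth step; rounded: -87.2, 79.2).
Then from the A sphere: z² = 89.16² − (x + 73.5)² − (y − 151.6)² with x = -87.196, y = 79.202, so z ≈ 50.204 ≈ 50.2 km.
Check against D (with the unrounded solution): distance 240.40 ≈ 240.40 km. ✓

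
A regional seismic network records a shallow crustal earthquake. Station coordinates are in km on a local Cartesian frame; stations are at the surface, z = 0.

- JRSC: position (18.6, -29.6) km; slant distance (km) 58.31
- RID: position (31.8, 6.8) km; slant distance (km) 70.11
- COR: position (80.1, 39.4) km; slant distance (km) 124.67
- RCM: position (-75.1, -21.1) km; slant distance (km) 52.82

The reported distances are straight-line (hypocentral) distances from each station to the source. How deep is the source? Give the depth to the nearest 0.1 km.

Each station gives a sphere (x−x_i)² + (y−y_i)² + z² = d_i² (stations at z=0).
Subtracting the JRSC sphere from RID and COR: z² cancels, leaving linear equations in x and y:
26.4 x + 72.8 y = -1680.00
123.0 x + 138.0 y = -5396.30
Solving: x ≈ -30.315, y ≈ -12.083 km (keep extra digits for the depth step; rounded: -30.3, -12.1).
Then from the JRSC sphere: z² = 58.31² − (x − 18.6)² − (y + 29.6)² with x = -30.315, y = -12.083, so z ≈ 26.468 ≈ 26.5 km.

depth ≈ 26.5 km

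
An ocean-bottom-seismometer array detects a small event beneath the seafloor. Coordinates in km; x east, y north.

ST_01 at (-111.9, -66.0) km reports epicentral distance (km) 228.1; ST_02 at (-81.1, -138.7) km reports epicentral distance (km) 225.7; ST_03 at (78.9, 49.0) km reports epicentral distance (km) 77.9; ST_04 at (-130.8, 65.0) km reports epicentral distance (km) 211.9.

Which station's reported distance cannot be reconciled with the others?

Solve using three stations at a time. Using ST_01, ST_02, ST_03 (subtract circle equations pairwise → linear system) gives (x, y) ≈ (111.8, -21.6).
Distances from that point to each station vs reported:
  ST_01: calculated 228.1 vs reported 228.1 → residual 0.0 km
  ST_02: calculated 225.7 vs reported 225.7 → residual 0.0 km
  ST_03: calculated 77.9 vs reported 77.9 → residual 0.0 km
  ST_04: calculated 257.6 vs reported 211.9 → residual 45.7 km
ST_01, ST_02, ST_03 are mutually consistent (residuals ≈ 0); ST_04 is off by 45.7 km.

ST_04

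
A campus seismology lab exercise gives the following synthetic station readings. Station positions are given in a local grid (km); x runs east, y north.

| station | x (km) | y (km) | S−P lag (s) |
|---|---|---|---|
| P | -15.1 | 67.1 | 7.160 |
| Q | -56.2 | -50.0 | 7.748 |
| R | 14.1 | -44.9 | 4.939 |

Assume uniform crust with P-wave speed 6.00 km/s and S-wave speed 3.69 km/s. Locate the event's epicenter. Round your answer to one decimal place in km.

x ≈ -1.2 km, y ≈ -0.1 km

Distance from S−P lag: d = Δt · v_P v_S / (v_P − v_S) = Δt · (6.00·3.69)/(6.00−3.69) ≈ 9.5844·Δt.
So d_P = 68.62, d_Q = 74.26, d_R = 47.34 km.
Circle about each station: (x + 15.1)² + (y − 67.1)² = 68.62²; (x + 56.2)² + (y + 50.0)² = 74.26²; (x − 14.1)² + (y + 44.9)² = 47.34².
Subtracting pairs of circle equations eliminates x²+y² and gives linear equations (the radical axes):
-82.2 x − 234.2 y = 122.18
58.4 x − 224.0 y = -47.97
Solving the 2×2 system: x ≈ -1.2, y ≈ -0.1 km.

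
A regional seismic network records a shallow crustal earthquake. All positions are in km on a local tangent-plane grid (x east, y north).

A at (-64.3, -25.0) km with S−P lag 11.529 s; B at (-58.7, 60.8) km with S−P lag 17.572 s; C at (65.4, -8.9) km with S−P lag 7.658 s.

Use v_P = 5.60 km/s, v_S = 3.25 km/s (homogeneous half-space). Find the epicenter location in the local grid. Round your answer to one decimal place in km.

21.7 km east, -49.0 km north

Distance from S−P lag: d = Δt · v_P v_S / (v_P − v_S) = Δt · (5.60·3.25)/(5.60−3.25) ≈ 7.7447·Δt.
So d_A = 89.29, d_B = 136.09, d_C = 59.31 km.
Circle about each station: (x + 64.3)² + (y + 25.0)² = 89.29²; (x + 58.7)² + (y − 60.8)² = 136.09²; (x − 65.4)² + (y + 8.9)² = 59.31².
Subtracting the A equation from the B and C equations removes the quadratic terms:
11.2 x + 171.6 y = -8164.94
259.4 x + 32.2 y = 4051.91
Solving the 2×2 system: x ≈ 21.7, y ≈ -49.0 km.
Check against A (with the unrounded x, y): √((x + 64.3)²+(y + 25.0)²) = 89.29 ≈ 89.29 km. ✓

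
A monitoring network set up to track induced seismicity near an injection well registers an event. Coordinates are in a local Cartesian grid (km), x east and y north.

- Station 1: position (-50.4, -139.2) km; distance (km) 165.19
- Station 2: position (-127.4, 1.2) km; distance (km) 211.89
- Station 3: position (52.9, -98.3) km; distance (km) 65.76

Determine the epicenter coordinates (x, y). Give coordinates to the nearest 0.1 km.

Circle about each station: (x + 50.4)² + (y + 139.2)² = 165.19²; (x + 127.4)² + (y − 1.2)² = 211.89²; (x − 52.9)² + (y + 98.3)² = 65.76².
Subtracting pairs of circle equations eliminates x²+y² and gives linear equations (the radical axes):
-154.0 x + 280.8 y = -23294.24
206.6 x + 81.8 y = 13507.86
Solving the 2×2 system: x ≈ 80.7, y ≈ -38.7 km.

x ≈ 80.7 km, y ≈ -38.7 km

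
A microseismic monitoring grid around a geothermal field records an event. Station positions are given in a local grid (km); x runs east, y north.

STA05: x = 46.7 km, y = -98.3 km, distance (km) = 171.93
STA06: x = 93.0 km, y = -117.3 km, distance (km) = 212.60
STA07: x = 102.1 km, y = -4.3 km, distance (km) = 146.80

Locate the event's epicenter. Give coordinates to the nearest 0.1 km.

Circle about each station: (x − 46.7)² + (y + 98.3)² = 171.93²; (x − 93.0)² + (y + 117.3)² = 212.60²; (x − 102.1)² + (y + 4.3)² = 146.80².
Subtracting the STA05 equation from the STA06 and STA07 equations removes the quadratic terms:
92.6 x − 38.0 y = -5074.33
110.8 x + 188.0 y = 6608.80
Solving the 2×2 system: x ≈ -32.5, y ≈ 54.3 km.

(-32.5, 54.3)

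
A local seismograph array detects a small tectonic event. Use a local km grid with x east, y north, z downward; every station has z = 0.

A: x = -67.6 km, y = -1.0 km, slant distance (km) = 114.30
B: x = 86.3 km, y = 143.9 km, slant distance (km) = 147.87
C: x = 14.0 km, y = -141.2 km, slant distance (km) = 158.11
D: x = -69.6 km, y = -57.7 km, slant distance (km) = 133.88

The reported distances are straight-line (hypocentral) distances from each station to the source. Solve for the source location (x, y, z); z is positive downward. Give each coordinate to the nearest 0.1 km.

(38.9, 9.7, 40.1)

Each station gives a sphere (x−x_i)² + (y−y_i)² + z² = d_i² (stations at z=0).
Subtracting the A sphere from B and C: z² cancels, leaving linear equations in x and y:
307.8 x + 289.8 y = 14783.09
163.2 x − 280.4 y = 3628.40
Solving: x ≈ 38.897, y ≈ 9.699 km (keep extra digits for the depth step; rounded: 38.9, 9.7).
Then from the A sphere: z² = 114.30² − (x + 67.6)² − (y + 1.0)² with x = 38.897, y = 9.699, so z ≈ 40.105 ≈ 40.1 km.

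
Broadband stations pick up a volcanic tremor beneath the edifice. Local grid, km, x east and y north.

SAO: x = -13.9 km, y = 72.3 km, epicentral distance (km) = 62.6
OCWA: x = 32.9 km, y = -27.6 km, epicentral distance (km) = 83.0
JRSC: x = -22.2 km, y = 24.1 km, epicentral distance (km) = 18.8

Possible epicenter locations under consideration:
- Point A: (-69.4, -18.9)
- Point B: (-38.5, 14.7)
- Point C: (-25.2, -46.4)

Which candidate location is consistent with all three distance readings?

For each candidate, compare |candidate − station| to the reported distance:
Point A: residuals SAO 44.2, OCWA 19.7, JRSC 45.1 → max 45.1 km
Point B: residuals SAO 0.0, OCWA 0.0, JRSC 0.0 → max 0.0 km
Point C: residuals SAO 56.6, OCWA 21.9, JRSC 51.8 → max 56.6 km
Only Point B has all residuals ≈ 0.

Point B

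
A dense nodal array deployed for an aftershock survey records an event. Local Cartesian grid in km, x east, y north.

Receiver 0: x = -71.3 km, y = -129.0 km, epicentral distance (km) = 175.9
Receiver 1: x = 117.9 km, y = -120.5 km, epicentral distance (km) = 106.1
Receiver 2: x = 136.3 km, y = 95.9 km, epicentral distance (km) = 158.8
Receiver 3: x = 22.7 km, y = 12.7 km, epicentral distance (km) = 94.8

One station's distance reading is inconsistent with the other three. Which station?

Receiver 1

Solve using three stations at a time. Using Receiver 0, Receiver 2, Receiver 3 (subtract circle equations pairwise → linear system) gives (x, y) ≈ (88.5, -55.5).
Distances from that point to each station vs reported:
  Receiver 0: calculated 175.9 vs reported 175.9 → residual 0.0 km
  Receiver 1: calculated 71.3 vs reported 106.1 → residual 34.8 km
  Receiver 2: calculated 158.8 vs reported 158.8 → residual 0.0 km
  Receiver 3: calculated 94.8 vs reported 94.8 → residual 0.0 km
Receiver 0, Receiver 2, Receiver 3 are mutually consistent (residuals ≈ 0); Receiver 1 is off by 34.8 km.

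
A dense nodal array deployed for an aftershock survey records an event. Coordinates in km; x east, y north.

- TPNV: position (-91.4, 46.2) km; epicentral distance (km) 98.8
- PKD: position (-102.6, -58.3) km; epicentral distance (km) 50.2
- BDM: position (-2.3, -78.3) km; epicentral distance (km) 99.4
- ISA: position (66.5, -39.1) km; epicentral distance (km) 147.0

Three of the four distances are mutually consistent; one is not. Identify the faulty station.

TPNV

Solve using three stations at a time. Using PKD, BDM, ISA (subtract circle equations pairwise → linear system) gives (x, y) ≈ (-78.4, -14.4).
Distances from that point to each station vs reported:
  TPNV: calculated 62.0 vs reported 98.8 → residual 36.8 km
  PKD: calculated 50.2 vs reported 50.2 → residual 0.0 km
  BDM: calculated 99.4 vs reported 99.4 → residual 0.0 km
  ISA: calculated 147.0 vs reported 147.0 → residual 0.0 km
PKD, BDM, ISA are mutually consistent (residuals ≈ 0); TPNV is off by 36.8 km.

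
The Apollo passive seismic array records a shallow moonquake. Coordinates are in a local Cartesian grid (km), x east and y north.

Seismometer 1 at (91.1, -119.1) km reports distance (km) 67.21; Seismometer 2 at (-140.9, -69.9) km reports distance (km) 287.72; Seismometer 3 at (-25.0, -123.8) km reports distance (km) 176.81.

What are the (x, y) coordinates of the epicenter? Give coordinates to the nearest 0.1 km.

Circle about each station: (x − 91.1)² + (y + 119.1)² = 67.21²; (x + 140.9)² + (y + 69.9)² = 287.72²; (x + 25.0)² + (y + 123.8)² = 176.81².
Subtracting the Seismometer 1 equation from the Seismometer 2 and Seismometer 3 equations removes the quadratic terms:
-464.0 x + 98.4 y = -76010.81
-232.2 x − 9.4 y = -33277.17
Solving the 2×2 system: x ≈ 146.6, y ≈ -81.2 km.

(146.6, -81.2)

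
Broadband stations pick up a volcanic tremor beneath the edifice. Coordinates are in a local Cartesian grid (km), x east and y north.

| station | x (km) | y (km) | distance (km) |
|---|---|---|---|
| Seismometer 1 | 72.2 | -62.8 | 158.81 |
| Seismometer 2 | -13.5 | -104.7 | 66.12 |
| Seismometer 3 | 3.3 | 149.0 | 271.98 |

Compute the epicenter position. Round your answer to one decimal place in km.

Circle about each station: (x − 72.2)² + (y + 62.8)² = 158.81²; (x + 13.5)² + (y + 104.7)² = 66.12²; (x − 3.3)² + (y − 149.0)² = 271.98².
Subtracting the Seismometer 1 equation from the Seismometer 2 and Seismometer 3 equations removes the quadratic terms:
-171.4 x − 83.8 y = 22836.42
-137.8 x + 423.6 y = -35697.29
Solving the 2×2 system: x ≈ -79.4, y ≈ -110.1 km.

-79.4 km east, -110.1 km north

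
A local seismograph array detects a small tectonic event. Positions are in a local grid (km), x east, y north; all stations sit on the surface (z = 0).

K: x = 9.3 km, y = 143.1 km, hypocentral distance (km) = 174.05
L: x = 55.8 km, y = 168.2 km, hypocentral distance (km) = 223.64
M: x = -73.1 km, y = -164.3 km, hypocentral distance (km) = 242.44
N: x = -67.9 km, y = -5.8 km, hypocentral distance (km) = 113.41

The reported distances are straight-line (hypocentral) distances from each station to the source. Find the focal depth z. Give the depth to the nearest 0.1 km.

67.8 km

Each station gives a sphere (x−x_i)² + (y−y_i)² + z² = d_i² (stations at z=0).
Subtracting the K sphere from L and M: z² cancels, leaving linear equations in x and y:
93.0 x + 50.2 y = -8880.67
-164.8 x − 614.8 y = -16709.75
Solving: x ≈ -128.798, y ≈ 61.704 km (keep extra digits for the depth step; rounded: -128.8, 61.7).
Then from the K sphere: z² = 174.05² − (x − 9.3)² − (y − 143.1)² with x = -128.798, y = 61.704, so z ≈ 67.801 ≈ 67.8 km.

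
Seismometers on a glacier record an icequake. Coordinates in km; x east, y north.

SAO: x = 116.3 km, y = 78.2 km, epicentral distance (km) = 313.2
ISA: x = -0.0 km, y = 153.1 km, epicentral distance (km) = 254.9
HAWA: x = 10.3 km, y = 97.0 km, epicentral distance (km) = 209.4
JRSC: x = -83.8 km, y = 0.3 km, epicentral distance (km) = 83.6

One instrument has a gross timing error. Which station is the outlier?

SAO

Solve using three stations at a time. Using ISA, HAWA, JRSC (subtract circle equations pairwise → linear system) gives (x, y) ≈ (-98.1, -82.2).
Distances from that point to each station vs reported:
  SAO: calculated 267.8 vs reported 313.2 → residual 45.4 km
  ISA: calculated 254.9 vs reported 254.9 → residual 0.0 km
  HAWA: calculated 209.5 vs reported 209.4 → residual 0.1 km
  JRSC: calculated 83.7 vs reported 83.6 → residual 0.1 km
ISA, HAWA, JRSC are mutually consistent (residuals ≈ 0); SAO is off by 45.4 km.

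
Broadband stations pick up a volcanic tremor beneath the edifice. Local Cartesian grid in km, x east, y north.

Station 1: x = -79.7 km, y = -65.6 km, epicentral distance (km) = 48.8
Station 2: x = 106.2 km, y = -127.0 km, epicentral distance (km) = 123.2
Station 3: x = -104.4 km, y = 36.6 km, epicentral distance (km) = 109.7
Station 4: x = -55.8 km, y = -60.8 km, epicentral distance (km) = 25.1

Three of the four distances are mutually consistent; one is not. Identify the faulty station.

Solve using three stations at a time. Using Station 1, Station 3, Station 4 (subtract circle equations pairwise → linear system) gives (x, y) ≈ (-34.2, -47.7).
Distances from that point to each station vs reported:
  Station 1: calculated 48.9 vs reported 48.8 → residual 0.1 km
  Station 2: calculated 161.2 vs reported 123.2 → residual 38.0 km
  Station 3: calculated 109.7 vs reported 109.7 → residual 0.0 km
  Station 4: calculated 25.2 vs reported 25.1 → residual 0.1 km
Station 1, Station 3, Station 4 are mutually consistent (residuals ≈ 0); Station 2 is off by 38.0 km.

Station 2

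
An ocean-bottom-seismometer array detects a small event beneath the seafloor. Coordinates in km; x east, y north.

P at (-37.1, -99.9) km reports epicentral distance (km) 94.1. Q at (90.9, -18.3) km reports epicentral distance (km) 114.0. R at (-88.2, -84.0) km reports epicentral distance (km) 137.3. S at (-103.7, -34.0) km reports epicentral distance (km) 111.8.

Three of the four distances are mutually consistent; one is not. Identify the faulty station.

Solve using three stations at a time. Using Q, R, S (subtract circle equations pairwise → linear system) gives (x, y) ≈ (-12.2, 30.5).
Distances from that point to each station vs reported:
  P: calculated 132.7 vs reported 94.1 → residual 38.6 km
  Q: calculated 114.1 vs reported 114.0 → residual 0.1 km
  R: calculated 137.4 vs reported 137.3 → residual 0.1 km
  S: calculated 111.9 vs reported 111.8 → residual 0.1 km
Q, R, S are mutually consistent (residuals ≈ 0); P is off by 38.6 km.

P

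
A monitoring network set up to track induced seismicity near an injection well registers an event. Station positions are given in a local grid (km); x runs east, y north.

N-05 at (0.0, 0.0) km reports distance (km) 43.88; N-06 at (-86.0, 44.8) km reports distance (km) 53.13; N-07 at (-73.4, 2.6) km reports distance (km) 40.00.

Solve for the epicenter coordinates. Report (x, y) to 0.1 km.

Circle about each station: x² + y² = 43.88²; (x + 86.0)² + (y − 44.8)² = 53.13²; (x + 73.4)² + (y − 2.6)² = 40.00².
Subtracting the N-05 equation from the N-06 and N-07 equations removes the quadratic terms:
-172.0 x + 89.6 y = 8505.70
-146.8 x + 5.2 y = 5719.77
Solving the 2×2 system: x ≈ -38.2, y ≈ 21.6 km.

(-38.2, 21.6)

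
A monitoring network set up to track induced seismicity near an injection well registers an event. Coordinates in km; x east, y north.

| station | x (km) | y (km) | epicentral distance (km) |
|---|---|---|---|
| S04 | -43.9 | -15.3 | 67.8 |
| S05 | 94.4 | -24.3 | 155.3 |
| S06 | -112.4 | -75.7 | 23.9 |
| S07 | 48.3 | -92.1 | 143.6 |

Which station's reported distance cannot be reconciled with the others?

Solve using three stations at a time. Using S04, S06, S07 (subtract circle equations pairwise → linear system) gives (x, y) ≈ (-92.3, -62.8).
Distances from that point to each station vs reported:
  S04: calculated 67.8 vs reported 67.8 → residual 0.0 km
  S05: calculated 190.6 vs reported 155.3 → residual 35.3 km
  S06: calculated 23.9 vs reported 23.9 → residual 0.0 km
  S07: calculated 143.6 vs reported 143.6 → residual 0.0 km
S04, S06, S07 are mutually consistent (residuals ≈ 0); S05 is off by 35.3 km.

S05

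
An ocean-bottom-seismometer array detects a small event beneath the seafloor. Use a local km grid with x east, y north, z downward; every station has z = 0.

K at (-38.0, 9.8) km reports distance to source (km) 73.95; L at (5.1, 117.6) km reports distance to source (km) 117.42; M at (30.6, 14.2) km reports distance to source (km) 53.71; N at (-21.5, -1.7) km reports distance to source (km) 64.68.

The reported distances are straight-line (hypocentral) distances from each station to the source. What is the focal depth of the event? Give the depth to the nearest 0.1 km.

Each station gives a sphere (x−x_i)² + (y−y_i)² + z² = d_i² (stations at z=0).
Subtracting the K sphere from L and M: z² cancels, leaving linear equations in x and y:
86.2 x + 215.6 y = 3996.88
137.2 x + 8.8 y = 2181.80
Solving: x ≈ 15.101, y ≈ 12.501 km (keep extra digits for the depth step; rounded: 15.1, 12.5).
Then from the K sphere: z² = 73.95² − (x + 38.0)² − (y − 9.8)² with x = 15.101, y = 12.501, so z ≈ 51.396 ≈ 51.4 km.

51.4 km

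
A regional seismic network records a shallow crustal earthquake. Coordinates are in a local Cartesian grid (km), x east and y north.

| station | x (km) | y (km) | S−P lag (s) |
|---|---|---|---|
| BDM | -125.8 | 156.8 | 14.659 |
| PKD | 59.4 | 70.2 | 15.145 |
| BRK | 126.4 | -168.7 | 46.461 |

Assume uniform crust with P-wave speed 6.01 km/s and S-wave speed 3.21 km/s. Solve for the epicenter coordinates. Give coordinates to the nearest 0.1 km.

Distance from S−P lag: d = Δt · v_P v_S / (v_P − v_S) = Δt · (6.01·3.21)/(6.01−3.21) ≈ 6.8900·Δt.
So d_BDM = 101.00, d_PKD = 104.35, d_BRK = 320.12 km.
Circle about each station: (x + 125.8)² + (y − 156.8)² = 101.00²; (x − 59.4)² + (y − 70.2)² = 104.35²; (x − 126.4)² + (y + 168.7)² = 320.12².
Subtracting the BDM equation from the PKD and BRK equations removes the quadratic terms:
370.4 x − 173.2 y = -32643.40
504.4 x − 651.0 y = -88251.04
Solving the 2×2 system: x ≈ -38.8, y ≈ 105.5 km.
Check against BDM (with the unrounded x, y): √((x + 125.8)²+(y − 156.8)²) = 101.00 ≈ 101.00 km. ✓

-38.8 km east, 105.5 km north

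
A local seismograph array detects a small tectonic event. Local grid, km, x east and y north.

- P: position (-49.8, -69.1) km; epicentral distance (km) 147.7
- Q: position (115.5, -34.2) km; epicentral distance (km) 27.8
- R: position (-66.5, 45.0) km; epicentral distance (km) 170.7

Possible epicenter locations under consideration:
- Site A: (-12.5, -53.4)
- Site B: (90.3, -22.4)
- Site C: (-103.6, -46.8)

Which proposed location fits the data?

For each candidate, compare |candidate − station| to the reported distance:
Site A: residuals P 107.2, Q 101.6, R 58.5 → max 107.2 km
Site B: residuals P 0.0, Q 0.0, R 0.0 → max 0.0 km
Site C: residuals P 89.5, Q 191.7, R 71.7 → max 191.7 km
Only Site B has all residuals ≈ 0.

Site B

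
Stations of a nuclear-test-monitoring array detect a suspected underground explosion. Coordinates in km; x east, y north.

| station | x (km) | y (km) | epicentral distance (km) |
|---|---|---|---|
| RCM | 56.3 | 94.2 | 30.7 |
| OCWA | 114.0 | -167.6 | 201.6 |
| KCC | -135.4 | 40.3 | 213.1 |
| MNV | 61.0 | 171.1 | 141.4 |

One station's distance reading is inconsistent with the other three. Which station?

Solve using three stations at a time. Using OCWA, KCC, MNV (subtract circle equations pairwise → linear system) gives (x, y) ≈ (77.5, 30.7).
Distances from that point to each station vs reported:
  RCM: calculated 67.0 vs reported 30.7 → residual 36.3 km
  OCWA: calculated 201.6 vs reported 201.6 → residual 0.0 km
  KCC: calculated 213.1 vs reported 213.1 → residual 0.0 km
  MNV: calculated 141.4 vs reported 141.4 → residual 0.0 km
OCWA, KCC, MNV are mutually consistent (residuals ≈ 0); RCM is off by 36.3 km.

RCM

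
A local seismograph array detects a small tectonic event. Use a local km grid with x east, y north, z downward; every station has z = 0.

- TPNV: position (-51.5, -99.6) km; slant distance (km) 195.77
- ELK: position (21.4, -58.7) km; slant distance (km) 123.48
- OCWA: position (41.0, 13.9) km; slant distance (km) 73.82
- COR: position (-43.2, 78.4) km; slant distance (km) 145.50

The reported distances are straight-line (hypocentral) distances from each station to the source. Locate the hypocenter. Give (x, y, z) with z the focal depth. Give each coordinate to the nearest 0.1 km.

x ≈ 81.1 km, y ≈ 31.6 km, depth ≈ 59.4 km

Each station gives a sphere (x−x_i)² + (y−y_i)² + z² = d_i² (stations at z=0).
Subtracting the TPNV sphere from ELK and OCWA: z² cancels, leaving linear equations in x and y:
145.8 x + 81.8 y = 14409.82
185.0 x + 227.0 y = 22178.30
Solving: x ≈ 81.100, y ≈ 31.607 km (keep extra digits for the depth step; rounded: 81.1, 31.6).
Then from the TPNV sphere: z² = 195.77² − (x + 51.5)² − (y + 99.6)² with x = 81.100, y = 31.607, so z ≈ 59.396 ≈ 59.4 km.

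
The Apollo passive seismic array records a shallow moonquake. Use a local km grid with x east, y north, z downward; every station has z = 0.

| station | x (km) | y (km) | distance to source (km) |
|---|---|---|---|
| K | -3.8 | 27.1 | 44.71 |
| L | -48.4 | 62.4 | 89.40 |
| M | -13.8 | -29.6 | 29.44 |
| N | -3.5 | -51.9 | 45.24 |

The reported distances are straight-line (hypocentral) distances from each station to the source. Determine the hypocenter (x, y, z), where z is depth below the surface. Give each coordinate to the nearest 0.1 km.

Each station gives a sphere (x−x_i)² + (y−y_i)² + z² = d_i² (stations at z=0).
Subtracting the K sphere from L and M: z² cancels, leaving linear equations in x and y:
-89.2 x + 70.6 y = -505.91
-20.0 x − 113.4 y = 1450.02
Solving: x ≈ -3.904, y ≈ -12.098 km (keep extra digits for the depth step; rounded: -3.9, -12.1).
Then from the K sphere: z² = 44.71² − (x + 3.8)² − (y − 27.1)² with x = -3.904, y = -12.098, so z ≈ 21.506 ≈ 21.5 km.

x ≈ -3.9 km, y ≈ -12.1 km, depth ≈ 21.5 km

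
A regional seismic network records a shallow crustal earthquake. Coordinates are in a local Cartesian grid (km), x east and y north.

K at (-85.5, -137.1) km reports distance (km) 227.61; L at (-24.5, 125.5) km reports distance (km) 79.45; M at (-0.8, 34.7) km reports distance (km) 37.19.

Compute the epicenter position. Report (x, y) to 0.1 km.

Circle about each station: (x + 85.5)² + (y + 137.1)² = 227.61²; (x + 24.5)² + (y − 125.5)² = 79.45²; (x + 0.8)² + (y − 34.7)² = 37.19².
Subtracting pairs of circle equations eliminates x²+y² and gives linear equations (the radical axes):
122.0 x + 525.2 y = 35737.85
169.4 x + 343.6 y = 25521.29
Solving the 2×2 system: x ≈ 23.9, y ≈ 62.5 km.
Check against K (with the unrounded x, y): √((x + 85.5)²+(y + 137.1)²) = 227.61 ≈ 227.61 km. ✓

(23.9, 62.5)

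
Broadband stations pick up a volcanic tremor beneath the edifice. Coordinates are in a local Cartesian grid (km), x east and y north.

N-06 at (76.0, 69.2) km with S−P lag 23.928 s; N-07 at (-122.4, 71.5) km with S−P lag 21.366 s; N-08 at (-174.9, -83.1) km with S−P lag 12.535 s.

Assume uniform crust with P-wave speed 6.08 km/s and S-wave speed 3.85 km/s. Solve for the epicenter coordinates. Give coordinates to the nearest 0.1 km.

Distance from S−P lag: d = Δt · v_P v_S / (v_P − v_S) = Δt · (6.08·3.85)/(6.08−3.85) ≈ 10.4969·Δt.
So d_N-06 = 251.17, d_N-07 = 224.28, d_N-08 = 131.58 km.
Circle about each station: (x − 76.0)² + (y − 69.2)² = 251.17²; (x + 122.4)² + (y − 71.5)² = 224.28²; (x + 174.9)² + (y + 83.1)² = 131.58².
Subtracting pairs of circle equations eliminates x²+y² and gives linear equations (the radical axes):
-396.8 x + 4.6 y = 22314.22
-501.8 x − 304.6 y = 72704.05
Solving the 2×2 system: x ≈ -57.9, y ≈ -143.3 km.

(-57.9, -143.3)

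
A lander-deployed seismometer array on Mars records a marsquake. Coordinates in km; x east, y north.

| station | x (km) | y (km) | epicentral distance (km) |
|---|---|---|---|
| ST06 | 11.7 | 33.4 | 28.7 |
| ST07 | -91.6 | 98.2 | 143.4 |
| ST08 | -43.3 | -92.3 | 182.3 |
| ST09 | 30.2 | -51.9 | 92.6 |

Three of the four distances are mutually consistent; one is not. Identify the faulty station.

ST08

Solve using three stations at a time. Using ST06, ST07, ST09 (subtract circle equations pairwise → linear system) gives (x, y) ≈ (39.5, 40.2).
Distances from that point to each station vs reported:
  ST06: calculated 28.7 vs reported 28.7 → residual 0.0 km
  ST07: calculated 143.4 vs reported 143.4 → residual 0.0 km
  ST08: calculated 156.3 vs reported 182.3 → residual 26.0 km
  ST09: calculated 92.6 vs reported 92.6 → residual 0.0 km
ST06, ST07, ST09 are mutually consistent (residuals ≈ 0); ST08 is off by 26.0 km.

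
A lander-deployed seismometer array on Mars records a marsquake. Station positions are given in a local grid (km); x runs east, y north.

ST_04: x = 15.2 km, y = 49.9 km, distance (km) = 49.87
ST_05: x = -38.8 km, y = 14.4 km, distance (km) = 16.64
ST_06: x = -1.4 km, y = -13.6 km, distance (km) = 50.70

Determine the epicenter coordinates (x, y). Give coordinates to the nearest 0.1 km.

x ≈ -29.8 km, y ≈ 28.4 km

Circle about each station: (x − 15.2)² + (y − 49.9)² = 49.87²; (x + 38.8)² + (y − 14.4)² = 16.64²; (x + 1.4)² + (y + 13.6)² = 50.70².
Subtracting the ST_04 equation from the ST_05 and ST_06 equations removes the quadratic terms:
-108.0 x − 71.0 y = 1201.88
-33.2 x − 127.0 y = -2617.60
Solving the 2×2 system: x ≈ -29.8, y ≈ 28.4 km.
Check against ST_04 (with the unrounded x, y): √((x − 15.2)²+(y − 49.9)²) = 49.87 ≈ 49.87 km. ✓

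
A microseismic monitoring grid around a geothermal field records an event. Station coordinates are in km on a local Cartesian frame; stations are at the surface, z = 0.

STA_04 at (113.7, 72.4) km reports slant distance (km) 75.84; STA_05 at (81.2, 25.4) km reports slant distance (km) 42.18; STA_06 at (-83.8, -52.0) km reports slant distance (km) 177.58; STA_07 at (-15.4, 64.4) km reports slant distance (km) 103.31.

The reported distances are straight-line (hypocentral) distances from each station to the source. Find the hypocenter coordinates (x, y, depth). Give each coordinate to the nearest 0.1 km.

(70.9, 25.0, 40.9)

Each station gives a sphere (x−x_i)² + (y−y_i)² + z² = d_i² (stations at z=0).
Subtracting the STA_04 sphere from STA_05 and STA_06: z² cancels, leaving linear equations in x and y:
-65.0 x − 94.0 y = -6958.30
-395.0 x − 248.8 y = -34225.96
Solving: x ≈ 70.904, y ≈ 24.995 km (keep extra digits for the depth step; rounded: 70.9, 25.0).
Then from the STA_04 sphere: z² = 75.84² − (x − 113.7)² − (y − 72.4)² with x = 70.904, y = 24.995, so z ≈ 40.902 ≈ 40.9 km.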